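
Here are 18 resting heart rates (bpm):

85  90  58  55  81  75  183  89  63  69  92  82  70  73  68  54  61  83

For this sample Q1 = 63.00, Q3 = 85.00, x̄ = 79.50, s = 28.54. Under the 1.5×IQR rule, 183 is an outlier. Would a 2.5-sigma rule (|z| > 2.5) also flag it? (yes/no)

z = (183 − 79.50) / 28.54 = 3.63.
|z| = 3.63 > 2.5.

yes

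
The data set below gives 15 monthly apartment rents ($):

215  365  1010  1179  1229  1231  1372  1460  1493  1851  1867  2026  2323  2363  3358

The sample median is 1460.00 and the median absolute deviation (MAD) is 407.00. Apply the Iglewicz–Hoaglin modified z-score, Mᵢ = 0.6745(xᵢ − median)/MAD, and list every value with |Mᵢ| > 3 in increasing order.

|Mᵢ| > 3 ⇔ |xᵢ − 1460.00| > 3·407.00/0.6745 = 1810.23.
So outliers lie outside [-350.23, 3270.23].
3358: M = 3.15 → outlier.

3358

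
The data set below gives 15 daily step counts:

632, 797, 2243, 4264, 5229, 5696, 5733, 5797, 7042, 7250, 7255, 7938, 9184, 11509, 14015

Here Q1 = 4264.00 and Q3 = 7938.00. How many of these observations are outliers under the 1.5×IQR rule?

IQR = 3674.00; fences at 4264.00 − 5511.00 = -1247.00 and 7938.00 + 5511.00 = 13449.00.
Outside the cutoffs: 14015.

1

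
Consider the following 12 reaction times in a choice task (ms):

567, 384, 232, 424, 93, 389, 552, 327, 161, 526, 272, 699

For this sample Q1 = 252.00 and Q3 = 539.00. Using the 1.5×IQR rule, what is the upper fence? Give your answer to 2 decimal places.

IQR = Q3 − Q1 = 539.00 − 252.00 = 287.00.
Lower fence = Q1 − 1.5·IQR = 252.00 − 430.50 = -178.50.
Upper fence = Q3 + 1.5·IQR = 539.00 + 430.50 = 969.50.

969.50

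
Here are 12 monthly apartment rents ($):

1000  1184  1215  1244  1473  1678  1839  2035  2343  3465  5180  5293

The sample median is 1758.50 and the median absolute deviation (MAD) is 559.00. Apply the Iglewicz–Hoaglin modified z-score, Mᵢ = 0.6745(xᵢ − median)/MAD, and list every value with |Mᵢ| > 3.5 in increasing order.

5180, 5293

|Mᵢ| > 3.5 ⇔ |xᵢ − 1758.50| > 3.5·559.00/0.6745 = 2900.67.
So outliers lie outside [-1142.17, 4659.17].
5180: M = 4.13 → outlier.
5293: M = 4.26 → outlier.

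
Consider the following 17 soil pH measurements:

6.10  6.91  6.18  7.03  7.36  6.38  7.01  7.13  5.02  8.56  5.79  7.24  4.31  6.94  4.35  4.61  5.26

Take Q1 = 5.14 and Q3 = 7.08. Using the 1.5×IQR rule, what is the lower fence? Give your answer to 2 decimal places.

2.23

IQR = Q3 − Q1 = 7.08 − 5.14 = 1.94.
Lower fence = Q1 − 1.5·IQR = 5.14 − 2.91 = 2.23.
Upper fence = Q3 + 1.5·IQR = 7.08 + 2.91 = 9.99.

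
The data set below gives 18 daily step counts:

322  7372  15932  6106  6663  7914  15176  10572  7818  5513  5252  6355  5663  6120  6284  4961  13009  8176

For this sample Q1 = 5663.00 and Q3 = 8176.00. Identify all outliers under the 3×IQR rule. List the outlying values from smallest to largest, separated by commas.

15932

IQR = Q3 − Q1 = 8176.00 − 5663.00 = 2513.00.
Lower fence = Q1 − 3·IQR = 5663.00 − 7539.00 = -1876.00.
Upper fence = Q3 + 3·IQR = 8176.00 + 7539.00 = 15715.00.
15932 > 15715.00 → outlier.
All remaining values lie within [-1876.00, 15715.00].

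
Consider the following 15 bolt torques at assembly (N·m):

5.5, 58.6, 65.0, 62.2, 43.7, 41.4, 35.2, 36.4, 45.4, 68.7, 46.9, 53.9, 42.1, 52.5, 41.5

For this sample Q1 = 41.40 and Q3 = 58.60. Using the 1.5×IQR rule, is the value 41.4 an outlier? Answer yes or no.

no

IQR = Q3 − Q1 = 58.60 − 41.40 = 17.20.
Lower fence = Q1 − 1.5·IQR = 41.40 − 25.80 = 15.60.
Upper fence = Q3 + 1.5·IQR = 58.60 + 25.80 = 84.40.
41.4 lies within [15.60, 84.40].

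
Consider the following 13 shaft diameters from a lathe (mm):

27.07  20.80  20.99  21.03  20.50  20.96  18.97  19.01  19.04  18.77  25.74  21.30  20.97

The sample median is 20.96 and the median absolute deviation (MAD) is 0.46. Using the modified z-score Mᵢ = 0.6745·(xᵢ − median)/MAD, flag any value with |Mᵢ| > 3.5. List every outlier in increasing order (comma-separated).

25.74, 27.07

|Mᵢ| > 3.5 ⇔ |xᵢ − 20.96| > 3.5·0.46/0.6745 = 2.39.
So outliers lie outside [18.57, 23.35].
25.74: M = 7.01 → outlier.
27.07: M = 8.96 → outlier.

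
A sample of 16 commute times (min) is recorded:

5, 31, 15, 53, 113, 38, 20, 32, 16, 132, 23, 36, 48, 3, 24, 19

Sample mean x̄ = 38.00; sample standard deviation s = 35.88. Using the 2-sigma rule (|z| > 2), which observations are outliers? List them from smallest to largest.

113, 132

Cutoffs at x̄ ± 2s: 38.00 ± 2·35.88 = [-33.76, 109.76].
113: z = 2.09, |z| > 2 → outlier.
132: z = 2.62, |z| > 2 → outlier.
Every other value lies within [-33.76, 109.76].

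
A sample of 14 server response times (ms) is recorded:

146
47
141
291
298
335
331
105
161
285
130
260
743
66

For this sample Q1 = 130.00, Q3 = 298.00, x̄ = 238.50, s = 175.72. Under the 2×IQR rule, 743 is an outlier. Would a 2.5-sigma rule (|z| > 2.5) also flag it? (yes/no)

yes

z = (743 − 238.50) / 175.72 = 2.87.
|z| = 2.87 > 2.5.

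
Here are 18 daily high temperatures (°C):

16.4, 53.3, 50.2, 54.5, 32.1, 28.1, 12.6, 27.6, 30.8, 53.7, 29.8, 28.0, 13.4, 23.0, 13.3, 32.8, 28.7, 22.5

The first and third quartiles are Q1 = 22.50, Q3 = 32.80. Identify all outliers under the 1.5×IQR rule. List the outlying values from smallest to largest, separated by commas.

50.2, 53.3, 53.7, 54.5

IQR = Q3 − Q1 = 32.80 − 22.50 = 10.30.
Lower fence = Q1 − 1.5·IQR = 22.50 − 15.45 = 7.05.
Upper fence = Q3 + 1.5·IQR = 32.80 + 15.45 = 48.25.
50.2 > 48.25 → outlier.
53.3 > 48.25 → outlier.
53.7 > 48.25 → outlier.
54.5 > 48.25 → outlier.
All remaining values lie within [7.05, 48.25].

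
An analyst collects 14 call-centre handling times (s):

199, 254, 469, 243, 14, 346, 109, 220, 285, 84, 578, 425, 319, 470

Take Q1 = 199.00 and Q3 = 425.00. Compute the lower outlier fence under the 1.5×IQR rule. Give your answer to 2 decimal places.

-140.00

IQR = Q3 − Q1 = 425.00 − 199.00 = 226.00.
Lower fence = Q1 − 1.5·IQR = 199.00 − 339.00 = -140.00.
Upper fence = Q3 + 1.5·IQR = 425.00 + 339.00 = 764.00.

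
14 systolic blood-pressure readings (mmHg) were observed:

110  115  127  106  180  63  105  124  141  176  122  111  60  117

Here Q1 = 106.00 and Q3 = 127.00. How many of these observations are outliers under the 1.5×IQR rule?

4

IQR = 21.00; fences at 106.00 − 31.50 = 74.50 and 127.00 + 31.50 = 158.50.
Outside the cutoffs: 60, 63, 176, 180.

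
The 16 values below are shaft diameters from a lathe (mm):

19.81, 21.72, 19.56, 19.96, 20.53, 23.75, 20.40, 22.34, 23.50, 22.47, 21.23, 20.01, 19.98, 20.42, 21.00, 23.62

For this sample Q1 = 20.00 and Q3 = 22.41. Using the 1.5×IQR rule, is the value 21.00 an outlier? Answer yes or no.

IQR = Q3 − Q1 = 22.41 − 20.00 = 2.41.
Lower fence = Q1 − 1.5·IQR = 20.00 − 3.615 = 16.385.
Upper fence = Q3 + 1.5·IQR = 22.41 + 3.615 = 26.025.
21.00 lies within [16.385, 26.025].

no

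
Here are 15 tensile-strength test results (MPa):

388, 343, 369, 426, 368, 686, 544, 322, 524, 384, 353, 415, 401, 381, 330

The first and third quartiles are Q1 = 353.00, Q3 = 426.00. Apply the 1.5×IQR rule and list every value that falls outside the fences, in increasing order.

544, 686

IQR = Q3 − Q1 = 426.00 − 353.00 = 73.00.
Lower fence = Q1 − 1.5·IQR = 353.00 − 109.50 = 243.50.
Upper fence = Q3 + 1.5·IQR = 426.00 + 109.50 = 535.50.
544 > 535.50 → outlier.
686 > 535.50 → outlier.
All remaining values lie within [243.50, 535.50].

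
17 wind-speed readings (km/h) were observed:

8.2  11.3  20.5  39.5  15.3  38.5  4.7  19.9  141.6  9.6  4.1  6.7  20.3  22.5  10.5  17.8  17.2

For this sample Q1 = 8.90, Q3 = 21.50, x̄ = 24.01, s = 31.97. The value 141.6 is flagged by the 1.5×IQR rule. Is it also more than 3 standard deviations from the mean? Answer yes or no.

yes

z = (141.6 − 24.01) / 31.97 = 3.68.
|z| = 3.68 > 3.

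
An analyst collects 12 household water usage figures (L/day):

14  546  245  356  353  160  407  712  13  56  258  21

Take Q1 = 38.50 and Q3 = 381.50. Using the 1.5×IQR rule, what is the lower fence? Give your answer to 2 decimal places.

-476.00

IQR = Q3 − Q1 = 381.50 − 38.50 = 343.00.
Lower fence = Q1 − 1.5·IQR = 38.50 − 514.50 = -476.00.
Upper fence = Q3 + 1.5·IQR = 381.50 + 514.50 = 896.00.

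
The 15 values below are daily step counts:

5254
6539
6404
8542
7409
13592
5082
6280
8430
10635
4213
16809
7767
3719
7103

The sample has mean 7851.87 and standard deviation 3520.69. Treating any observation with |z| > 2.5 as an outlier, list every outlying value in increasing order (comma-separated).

16809

Cutoffs at x̄ ± 2.5s: 7851.87 ± 2.5·3520.69 = [-949.855, 16653.595].
16809: z = 2.54, |z| > 2.5 → outlier.
Every other value lies within [-949.855, 16653.595].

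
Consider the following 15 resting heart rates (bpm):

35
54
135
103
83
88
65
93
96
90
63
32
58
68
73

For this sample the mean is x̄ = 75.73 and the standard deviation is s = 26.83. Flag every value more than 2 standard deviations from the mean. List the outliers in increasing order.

135

Cutoffs at x̄ ± 2s: 75.73 ± 2·26.83 = [22.07, 129.39].
135: z = 2.21, |z| > 2 → outlier.
Every other value lies within [22.07, 129.39].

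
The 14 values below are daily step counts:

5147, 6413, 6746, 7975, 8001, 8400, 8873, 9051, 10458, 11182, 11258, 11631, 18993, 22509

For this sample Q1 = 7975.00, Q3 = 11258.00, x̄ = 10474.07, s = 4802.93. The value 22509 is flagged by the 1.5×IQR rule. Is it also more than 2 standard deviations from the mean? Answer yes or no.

z = (22509 − 10474.07) / 4802.93 = 2.51.
|z| = 2.51 > 2.

yes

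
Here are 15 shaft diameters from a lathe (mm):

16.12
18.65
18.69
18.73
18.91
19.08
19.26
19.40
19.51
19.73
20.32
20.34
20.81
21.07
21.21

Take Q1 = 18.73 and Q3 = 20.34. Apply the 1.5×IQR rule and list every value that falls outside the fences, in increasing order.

16.12

IQR = Q3 − Q1 = 20.34 − 18.73 = 1.61.
Lower fence = Q1 − 1.5·IQR = 18.73 − 2.415 = 16.315.
Upper fence = Q3 + 1.5·IQR = 20.34 + 2.415 = 22.755.
16.12 < 16.315 → outlier.
All remaining values lie within [16.315, 22.755].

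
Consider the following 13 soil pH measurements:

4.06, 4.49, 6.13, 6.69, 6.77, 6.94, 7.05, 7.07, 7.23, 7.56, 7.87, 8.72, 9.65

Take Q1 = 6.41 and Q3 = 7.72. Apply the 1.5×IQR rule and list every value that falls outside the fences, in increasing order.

IQR = Q3 − Q1 = 7.72 − 6.41 = 1.31.
Lower fence = Q1 − 1.5·IQR = 6.41 − 1.965 = 4.445.
Upper fence = Q3 + 1.5·IQR = 7.72 + 1.965 = 9.685.
4.06 < 4.445 → outlier.
All remaining values lie within [4.445, 9.685].

4.06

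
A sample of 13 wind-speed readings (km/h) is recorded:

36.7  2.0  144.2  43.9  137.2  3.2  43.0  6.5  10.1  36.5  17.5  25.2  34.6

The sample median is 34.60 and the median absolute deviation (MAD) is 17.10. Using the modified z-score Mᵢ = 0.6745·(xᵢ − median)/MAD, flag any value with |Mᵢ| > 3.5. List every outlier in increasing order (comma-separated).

|Mᵢ| > 3.5 ⇔ |xᵢ − 34.60| > 3.5·17.10/0.6745 = 88.73.
So outliers lie outside [-54.13, 123.33].
137.2: M = 4.05 → outlier.
144.2: M = 4.32 → outlier.

137.2, 144.2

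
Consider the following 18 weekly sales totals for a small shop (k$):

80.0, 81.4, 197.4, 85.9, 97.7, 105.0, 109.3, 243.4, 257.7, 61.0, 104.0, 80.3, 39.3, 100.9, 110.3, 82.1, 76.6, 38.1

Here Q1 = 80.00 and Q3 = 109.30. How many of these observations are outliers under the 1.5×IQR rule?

3

IQR = 29.30; fences at 80.00 − 43.95 = 36.05 and 109.30 + 43.95 = 153.25.
Outside the cutoffs: 197.4, 243.4, 257.7.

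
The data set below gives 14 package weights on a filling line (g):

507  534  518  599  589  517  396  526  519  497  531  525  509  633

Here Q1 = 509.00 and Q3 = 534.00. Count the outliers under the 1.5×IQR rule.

IQR = 25.00; fences at 509.00 − 37.50 = 471.50 and 534.00 + 37.50 = 571.50.
Outside the cutoffs: 396, 589, 599, 633.

4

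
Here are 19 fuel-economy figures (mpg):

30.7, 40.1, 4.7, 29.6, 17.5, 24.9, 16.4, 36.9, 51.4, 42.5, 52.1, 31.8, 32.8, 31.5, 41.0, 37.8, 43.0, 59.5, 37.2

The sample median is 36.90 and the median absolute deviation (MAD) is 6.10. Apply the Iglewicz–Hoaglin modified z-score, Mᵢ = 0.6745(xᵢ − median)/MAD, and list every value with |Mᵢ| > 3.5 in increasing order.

4.7

|Mᵢ| > 3.5 ⇔ |xᵢ − 36.90| > 3.5·6.10/0.6745 = 31.65.
So outliers lie outside [5.25, 68.55].
4.7: M = -3.56 → outlier.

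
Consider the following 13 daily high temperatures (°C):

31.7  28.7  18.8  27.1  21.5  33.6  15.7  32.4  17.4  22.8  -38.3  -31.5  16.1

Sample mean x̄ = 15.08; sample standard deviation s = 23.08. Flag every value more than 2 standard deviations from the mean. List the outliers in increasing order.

-38.3, -31.5

Cutoffs at x̄ ± 2s: 15.08 ± 2·23.08 = [-31.08, 61.24].
-38.3: z = -2.31, |z| > 2 → outlier.
-31.5: z = -2.02, |z| > 2 → outlier.
Every other value lies within [-31.08, 61.24].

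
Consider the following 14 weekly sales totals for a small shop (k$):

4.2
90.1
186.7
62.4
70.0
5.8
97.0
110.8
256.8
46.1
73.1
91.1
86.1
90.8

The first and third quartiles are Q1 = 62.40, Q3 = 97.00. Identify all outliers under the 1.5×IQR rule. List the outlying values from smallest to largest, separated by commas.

IQR = Q3 − Q1 = 97.00 − 62.40 = 34.60.
Lower fence = Q1 − 1.5·IQR = 62.40 − 51.90 = 10.50.
Upper fence = Q3 + 1.5·IQR = 97.00 + 51.90 = 148.90.
4.2 < 10.50 → outlier.
5.8 < 10.50 → outlier.
186.7 > 148.90 → outlier.
256.8 > 148.90 → outlier.
All remaining values lie within [10.50, 148.90].

4.2, 5.8, 186.7, 256.8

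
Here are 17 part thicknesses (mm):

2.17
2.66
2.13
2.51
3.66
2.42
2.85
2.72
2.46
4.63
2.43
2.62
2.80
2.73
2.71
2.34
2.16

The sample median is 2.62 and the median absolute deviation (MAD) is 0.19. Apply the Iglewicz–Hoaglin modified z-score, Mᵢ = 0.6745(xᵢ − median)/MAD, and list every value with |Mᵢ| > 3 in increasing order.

|Mᵢ| > 3 ⇔ |xᵢ − 2.62| > 3·0.19/0.6745 = 0.85.
So outliers lie outside [1.77, 3.47].
3.66: M = 3.69 → outlier.
4.63: M = 7.14 → outlier.

3.66, 4.63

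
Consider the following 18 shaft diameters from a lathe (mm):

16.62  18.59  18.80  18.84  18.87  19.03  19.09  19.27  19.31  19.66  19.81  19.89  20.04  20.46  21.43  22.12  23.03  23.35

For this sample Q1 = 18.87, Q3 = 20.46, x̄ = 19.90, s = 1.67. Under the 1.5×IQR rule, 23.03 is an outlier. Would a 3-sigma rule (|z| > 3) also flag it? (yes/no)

z = (23.03 − 19.90) / 1.67 = 1.87.
|z| = 1.87 ≤ 3.

no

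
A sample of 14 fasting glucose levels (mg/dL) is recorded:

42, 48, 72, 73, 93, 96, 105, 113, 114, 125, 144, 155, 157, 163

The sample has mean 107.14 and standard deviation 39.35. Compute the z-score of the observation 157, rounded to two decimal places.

z = (157 − 107.14) / 39.35 = 1.27.

1.27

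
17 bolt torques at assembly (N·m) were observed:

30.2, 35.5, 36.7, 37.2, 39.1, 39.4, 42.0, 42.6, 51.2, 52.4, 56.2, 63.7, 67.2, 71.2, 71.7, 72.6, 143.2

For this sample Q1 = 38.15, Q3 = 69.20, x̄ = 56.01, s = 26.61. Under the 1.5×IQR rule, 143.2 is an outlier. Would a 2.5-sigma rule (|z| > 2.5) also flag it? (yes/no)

yes

z = (143.2 − 56.01) / 26.61 = 3.28.
|z| = 3.28 > 2.5.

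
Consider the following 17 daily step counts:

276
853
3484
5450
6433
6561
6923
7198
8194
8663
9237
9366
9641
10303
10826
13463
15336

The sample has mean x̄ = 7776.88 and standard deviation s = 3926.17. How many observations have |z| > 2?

0

Cutoffs: x̄ ± 2s = [-75.46, 15629.22].
Every value lies within the cutoffs.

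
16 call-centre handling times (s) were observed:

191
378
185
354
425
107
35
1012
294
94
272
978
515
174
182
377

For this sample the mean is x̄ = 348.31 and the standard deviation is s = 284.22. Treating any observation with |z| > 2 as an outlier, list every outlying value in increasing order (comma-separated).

Cutoffs at x̄ ± 2s: 348.31 ± 2·284.22 = [-220.13, 916.75].
978: z = 2.22, |z| > 2 → outlier.
1012: z = 2.34, |z| > 2 → outlier.
Every other value lies within [-220.13, 916.75].

978, 1012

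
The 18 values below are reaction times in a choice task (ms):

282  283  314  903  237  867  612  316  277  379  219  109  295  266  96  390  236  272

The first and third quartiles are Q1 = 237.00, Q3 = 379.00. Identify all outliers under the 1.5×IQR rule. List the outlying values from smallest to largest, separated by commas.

IQR = Q3 − Q1 = 379.00 − 237.00 = 142.00.
Lower fence = Q1 − 1.5·IQR = 237.00 − 213.00 = 24.00.
Upper fence = Q3 + 1.5·IQR = 379.00 + 213.00 = 592.00.
612 > 592.00 → outlier.
867 > 592.00 → outlier.
903 > 592.00 → outlier.
All remaining values lie within [24.00, 592.00].

612, 867, 903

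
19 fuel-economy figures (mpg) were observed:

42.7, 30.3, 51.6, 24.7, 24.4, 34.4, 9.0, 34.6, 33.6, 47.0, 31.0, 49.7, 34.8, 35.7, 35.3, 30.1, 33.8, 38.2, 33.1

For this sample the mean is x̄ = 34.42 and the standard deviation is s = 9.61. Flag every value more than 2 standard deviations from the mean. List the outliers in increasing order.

9.0

Cutoffs at x̄ ± 2s: 34.42 ± 2·9.61 = [15.20, 53.64].
9.0: z = -2.65, |z| > 2 → outlier.
Every other value lies within [15.20, 53.64].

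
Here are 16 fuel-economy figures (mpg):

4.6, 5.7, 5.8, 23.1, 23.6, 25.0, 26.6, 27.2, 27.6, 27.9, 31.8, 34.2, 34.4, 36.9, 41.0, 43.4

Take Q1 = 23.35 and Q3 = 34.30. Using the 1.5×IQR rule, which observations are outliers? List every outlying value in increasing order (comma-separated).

4.6, 5.7, 5.8

IQR = Q3 − Q1 = 34.30 − 23.35 = 10.95.
Lower fence = Q1 − 1.5·IQR = 23.35 − 16.425 = 6.925.
Upper fence = Q3 + 1.5·IQR = 34.30 + 16.425 = 50.725.
4.6 < 6.925 → outlier.
5.7 < 6.925 → outlier.
5.8 < 6.925 → outlier.
All remaining values lie within [6.925, 50.725].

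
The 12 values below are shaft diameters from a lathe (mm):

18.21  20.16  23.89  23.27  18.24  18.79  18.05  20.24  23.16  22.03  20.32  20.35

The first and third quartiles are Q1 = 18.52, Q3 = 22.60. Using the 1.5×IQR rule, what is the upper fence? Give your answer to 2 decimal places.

28.72

IQR = Q3 − Q1 = 22.60 − 18.52 = 4.08.
Lower fence = Q1 − 1.5·IQR = 18.52 − 6.12 = 12.40.
Upper fence = Q3 + 1.5·IQR = 22.60 + 6.12 = 28.72.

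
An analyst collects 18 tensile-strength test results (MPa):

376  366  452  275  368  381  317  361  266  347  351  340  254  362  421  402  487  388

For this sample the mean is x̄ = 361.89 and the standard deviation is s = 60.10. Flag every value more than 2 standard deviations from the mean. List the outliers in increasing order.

487

Cutoffs at x̄ ± 2s: 361.89 ± 2·60.10 = [241.69, 482.09].
487: z = 2.08, |z| > 2 → outlier.
Every other value lies within [241.69, 482.09].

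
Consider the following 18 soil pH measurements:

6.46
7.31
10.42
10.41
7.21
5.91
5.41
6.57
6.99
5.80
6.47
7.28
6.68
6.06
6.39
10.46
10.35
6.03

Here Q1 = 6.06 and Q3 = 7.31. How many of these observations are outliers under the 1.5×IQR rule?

IQR = 1.25; fences at 6.06 − 1.875 = 4.185 and 7.31 + 1.875 = 9.185.
Outside the cutoffs: 10.35, 10.41, 10.42, 10.46.

4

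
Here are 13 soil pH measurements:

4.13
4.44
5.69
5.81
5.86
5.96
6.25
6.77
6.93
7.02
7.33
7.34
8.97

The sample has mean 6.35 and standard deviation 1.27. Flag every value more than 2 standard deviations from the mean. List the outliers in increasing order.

Cutoffs at x̄ ± 2s: 6.35 ± 2·1.27 = [3.81, 8.89].
8.97: z = 2.06, |z| > 2 → outlier.
Every other value lies within [3.81, 8.89].

8.97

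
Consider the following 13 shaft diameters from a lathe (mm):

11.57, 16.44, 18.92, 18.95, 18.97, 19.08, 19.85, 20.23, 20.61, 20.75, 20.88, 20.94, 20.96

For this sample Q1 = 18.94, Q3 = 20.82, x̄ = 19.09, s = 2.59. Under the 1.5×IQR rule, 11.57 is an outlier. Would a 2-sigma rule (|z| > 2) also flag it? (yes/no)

yes

z = (11.57 − 19.09) / 2.59 = -2.90.
|z| = 2.90 > 2.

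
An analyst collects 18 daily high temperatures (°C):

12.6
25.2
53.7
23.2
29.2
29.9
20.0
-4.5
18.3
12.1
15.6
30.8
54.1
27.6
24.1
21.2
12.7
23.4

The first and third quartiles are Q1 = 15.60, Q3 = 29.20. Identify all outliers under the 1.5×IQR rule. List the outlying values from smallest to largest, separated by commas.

53.7, 54.1

IQR = Q3 − Q1 = 29.20 − 15.60 = 13.60.
Lower fence = Q1 − 1.5·IQR = 15.60 − 20.40 = -4.80.
Upper fence = Q3 + 1.5·IQR = 29.20 + 20.40 = 49.60.
53.7 > 49.60 → outlier.
54.1 > 49.60 → outlier.
All remaining values lie within [-4.80, 49.60].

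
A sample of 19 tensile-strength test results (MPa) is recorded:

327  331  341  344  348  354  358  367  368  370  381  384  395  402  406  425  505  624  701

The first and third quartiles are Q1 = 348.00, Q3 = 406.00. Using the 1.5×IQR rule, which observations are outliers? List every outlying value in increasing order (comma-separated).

IQR = Q3 − Q1 = 406.00 − 348.00 = 58.00.
Lower fence = Q1 − 1.5·IQR = 348.00 − 87.00 = 261.00.
Upper fence = Q3 + 1.5·IQR = 406.00 + 87.00 = 493.00.
505 > 493.00 → outlier.
624 > 493.00 → outlier.
701 > 493.00 → outlier.
All remaining values lie within [261.00, 493.00].

505, 624, 701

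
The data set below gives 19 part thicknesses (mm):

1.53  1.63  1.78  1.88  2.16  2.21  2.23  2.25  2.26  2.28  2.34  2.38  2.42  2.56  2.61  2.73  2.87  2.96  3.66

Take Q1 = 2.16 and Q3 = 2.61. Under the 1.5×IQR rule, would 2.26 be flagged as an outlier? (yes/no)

no

IQR = Q3 − Q1 = 2.61 − 2.16 = 0.45.
Lower fence = Q1 − 1.5·IQR = 2.16 − 0.675 = 1.485.
Upper fence = Q3 + 1.5·IQR = 2.61 + 0.675 = 3.285.
2.26 lies within [1.485, 3.285].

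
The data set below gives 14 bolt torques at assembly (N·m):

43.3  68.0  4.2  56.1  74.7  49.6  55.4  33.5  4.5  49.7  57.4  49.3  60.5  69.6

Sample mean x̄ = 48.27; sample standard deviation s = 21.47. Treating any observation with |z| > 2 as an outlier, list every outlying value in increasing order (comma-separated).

4.2, 4.5

Cutoffs at x̄ ± 2s: 48.27 ± 2·21.47 = [5.33, 91.21].
4.2: z = -2.05, |z| > 2 → outlier.
4.5: z = -2.04, |z| > 2 → outlier.
Every other value lies within [5.33, 91.21].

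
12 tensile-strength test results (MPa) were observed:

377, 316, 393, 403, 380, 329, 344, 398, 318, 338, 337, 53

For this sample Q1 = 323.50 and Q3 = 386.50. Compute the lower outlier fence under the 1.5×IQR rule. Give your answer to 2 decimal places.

229.00

IQR = Q3 − Q1 = 386.50 − 323.50 = 63.00.
Lower fence = Q1 − 1.5·IQR = 323.50 − 94.50 = 229.00.
Upper fence = Q3 + 1.5·IQR = 386.50 + 94.50 = 481.00.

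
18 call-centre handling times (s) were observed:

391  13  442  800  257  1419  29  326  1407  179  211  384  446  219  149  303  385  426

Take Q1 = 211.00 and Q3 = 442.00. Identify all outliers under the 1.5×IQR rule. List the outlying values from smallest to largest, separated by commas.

800, 1407, 1419

IQR = Q3 − Q1 = 442.00 − 211.00 = 231.00.
Lower fence = Q1 − 1.5·IQR = 211.00 − 346.50 = -135.50.
Upper fence = Q3 + 1.5·IQR = 442.00 + 346.50 = 788.50.
800 > 788.50 → outlier.
1407 > 788.50 → outlier.
1419 > 788.50 → outlier.
All remaining values lie within [-135.50, 788.50].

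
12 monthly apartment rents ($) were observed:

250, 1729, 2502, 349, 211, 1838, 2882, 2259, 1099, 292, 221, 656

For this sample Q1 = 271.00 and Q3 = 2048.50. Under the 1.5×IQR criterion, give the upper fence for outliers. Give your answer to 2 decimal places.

IQR = Q3 − Q1 = 2048.50 − 271.00 = 1777.50.
Lower fence = Q1 − 1.5·IQR = 271.00 − 2666.25 = -2395.25.
Upper fence = Q3 + 1.5·IQR = 2048.50 + 2666.25 = 4714.75.

4714.75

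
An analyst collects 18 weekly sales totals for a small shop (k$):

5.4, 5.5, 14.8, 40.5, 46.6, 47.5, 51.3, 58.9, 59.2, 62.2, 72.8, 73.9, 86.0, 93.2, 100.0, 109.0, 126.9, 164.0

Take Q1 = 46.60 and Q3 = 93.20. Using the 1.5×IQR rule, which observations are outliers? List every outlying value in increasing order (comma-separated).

164.0

IQR = Q3 − Q1 = 93.20 − 46.60 = 46.60.
Lower fence = Q1 − 1.5·IQR = 46.60 − 69.90 = -23.30.
Upper fence = Q3 + 1.5·IQR = 93.20 + 69.90 = 163.10.
164.0 > 163.10 → outlier.
All remaining values lie within [-23.30, 163.10].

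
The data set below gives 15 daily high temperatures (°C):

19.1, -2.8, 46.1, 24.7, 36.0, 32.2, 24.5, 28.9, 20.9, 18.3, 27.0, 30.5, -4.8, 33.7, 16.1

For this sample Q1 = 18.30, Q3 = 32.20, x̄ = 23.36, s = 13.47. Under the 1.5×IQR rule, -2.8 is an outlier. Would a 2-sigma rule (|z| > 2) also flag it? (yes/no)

z = (-2.8 − 23.36) / 13.47 = -1.94.
|z| = 1.94 ≤ 2.

no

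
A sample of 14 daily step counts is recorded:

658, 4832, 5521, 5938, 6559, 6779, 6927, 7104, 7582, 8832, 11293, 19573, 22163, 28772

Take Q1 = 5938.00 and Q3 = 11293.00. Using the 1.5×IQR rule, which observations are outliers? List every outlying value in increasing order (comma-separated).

19573, 22163, 28772

IQR = Q3 − Q1 = 11293.00 − 5938.00 = 5355.00.
Lower fence = Q1 − 1.5·IQR = 5938.00 − 8032.50 = -2094.50.
Upper fence = Q3 + 1.5·IQR = 11293.00 + 8032.50 = 19325.50.
19573 > 19325.50 → outlier.
22163 > 19325.50 → outlier.
28772 > 19325.50 → outlier.
All remaining values lie within [-2094.50, 19325.50].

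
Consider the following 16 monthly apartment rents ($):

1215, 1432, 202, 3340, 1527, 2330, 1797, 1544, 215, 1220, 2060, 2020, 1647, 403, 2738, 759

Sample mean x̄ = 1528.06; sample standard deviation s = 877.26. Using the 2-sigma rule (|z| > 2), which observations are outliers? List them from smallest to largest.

3340

Cutoffs at x̄ ± 2s: 1528.06 ± 2·877.26 = [-226.46, 3282.58].
3340: z = 2.07, |z| > 2 → outlier.
Every other value lies within [-226.46, 3282.58].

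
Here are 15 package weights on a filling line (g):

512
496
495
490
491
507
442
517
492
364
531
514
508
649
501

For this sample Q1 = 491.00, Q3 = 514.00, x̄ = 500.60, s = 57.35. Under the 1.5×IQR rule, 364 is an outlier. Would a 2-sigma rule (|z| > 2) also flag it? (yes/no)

z = (364 − 500.60) / 57.35 = -2.38.
|z| = 2.38 > 2.

yes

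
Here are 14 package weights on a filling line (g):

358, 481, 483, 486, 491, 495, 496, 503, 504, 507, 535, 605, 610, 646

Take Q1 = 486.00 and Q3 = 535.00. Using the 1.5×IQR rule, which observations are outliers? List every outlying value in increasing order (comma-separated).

358, 610, 646

IQR = Q3 − Q1 = 535.00 − 486.00 = 49.00.
Lower fence = Q1 − 1.5·IQR = 486.00 − 73.50 = 412.50.
Upper fence = Q3 + 1.5·IQR = 535.00 + 73.50 = 608.50.
358 < 412.50 → outlier.
610 > 608.50 → outlier.
646 > 608.50 → outlier.
All remaining values lie within [412.50, 608.50].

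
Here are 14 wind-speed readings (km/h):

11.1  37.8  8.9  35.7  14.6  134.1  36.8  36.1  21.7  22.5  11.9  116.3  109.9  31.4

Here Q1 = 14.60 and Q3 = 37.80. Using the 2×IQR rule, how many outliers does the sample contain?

3

IQR = 23.20; fences at 14.60 − 46.40 = -31.80 and 37.80 + 46.40 = 84.20.
Outside the cutoffs: 109.9, 116.3, 134.1.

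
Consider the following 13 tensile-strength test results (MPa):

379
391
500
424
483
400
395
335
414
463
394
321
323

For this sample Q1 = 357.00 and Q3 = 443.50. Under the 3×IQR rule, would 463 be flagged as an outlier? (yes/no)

IQR = Q3 − Q1 = 443.50 − 357.00 = 86.50.
Lower fence = Q1 − 3·IQR = 357.00 − 259.50 = 97.50.
Upper fence = Q3 + 3·IQR = 443.50 + 259.50 = 703.00.
463 lies within [97.50, 703.00].

no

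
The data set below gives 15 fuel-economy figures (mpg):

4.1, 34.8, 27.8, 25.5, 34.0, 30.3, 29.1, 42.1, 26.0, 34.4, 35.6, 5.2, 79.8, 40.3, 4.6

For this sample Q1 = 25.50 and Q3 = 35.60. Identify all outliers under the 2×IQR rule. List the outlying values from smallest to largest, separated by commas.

4.1, 4.6, 5.2, 79.8

IQR = Q3 − Q1 = 35.60 − 25.50 = 10.10.
Lower fence = Q1 − 2·IQR = 25.50 − 20.20 = 5.30.
Upper fence = Q3 + 2·IQR = 35.60 + 20.20 = 55.80.
4.1 < 5.30 → outlier.
4.6 < 5.30 → outlier.
5.2 < 5.30 → outlier.
79.8 > 55.80 → outlier.
All remaining values lie within [5.30, 55.80].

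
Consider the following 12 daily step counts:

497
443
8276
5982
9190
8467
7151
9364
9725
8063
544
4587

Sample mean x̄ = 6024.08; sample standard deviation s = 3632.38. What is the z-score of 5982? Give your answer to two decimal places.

-0.01

z = (5982 − 6024.08) / 3632.38 = -0.01.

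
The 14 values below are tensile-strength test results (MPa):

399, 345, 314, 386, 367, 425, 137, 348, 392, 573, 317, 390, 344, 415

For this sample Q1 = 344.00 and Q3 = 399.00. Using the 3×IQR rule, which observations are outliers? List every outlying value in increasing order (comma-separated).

137, 573

IQR = Q3 − Q1 = 399.00 − 344.00 = 55.00.
Lower fence = Q1 − 3·IQR = 344.00 − 165.00 = 179.00.
Upper fence = Q3 + 3·IQR = 399.00 + 165.00 = 564.00.
137 < 179.00 → outlier.
573 > 564.00 → outlier.
All remaining values lie within [179.00, 564.00].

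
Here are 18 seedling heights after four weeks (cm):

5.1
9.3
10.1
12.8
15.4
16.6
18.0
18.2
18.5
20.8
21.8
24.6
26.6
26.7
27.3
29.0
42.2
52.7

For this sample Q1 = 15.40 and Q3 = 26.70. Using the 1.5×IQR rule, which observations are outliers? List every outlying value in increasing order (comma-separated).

IQR = Q3 − Q1 = 26.70 − 15.40 = 11.30.
Lower fence = Q1 − 1.5·IQR = 15.40 − 16.95 = -1.55.
Upper fence = Q3 + 1.5·IQR = 26.70 + 16.95 = 43.65.
52.7 > 43.65 → outlier.
All remaining values lie within [-1.55, 43.65].

52.7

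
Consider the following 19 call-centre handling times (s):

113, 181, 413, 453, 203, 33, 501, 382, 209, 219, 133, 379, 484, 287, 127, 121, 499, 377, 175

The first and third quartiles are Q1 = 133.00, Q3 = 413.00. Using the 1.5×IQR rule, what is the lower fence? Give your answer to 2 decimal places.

-287.00

IQR = Q3 − Q1 = 413.00 − 133.00 = 280.00.
Lower fence = Q1 − 1.5·IQR = 133.00 − 420.00 = -287.00.
Upper fence = Q3 + 1.5·IQR = 413.00 + 420.00 = 833.00.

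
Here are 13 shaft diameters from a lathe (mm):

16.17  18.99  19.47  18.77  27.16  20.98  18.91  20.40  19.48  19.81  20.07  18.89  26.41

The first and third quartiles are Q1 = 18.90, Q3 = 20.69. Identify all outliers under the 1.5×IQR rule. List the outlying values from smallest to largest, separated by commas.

IQR = Q3 − Q1 = 20.69 − 18.90 = 1.79.
Lower fence = Q1 − 1.5·IQR = 18.90 − 2.685 = 16.215.
Upper fence = Q3 + 1.5·IQR = 20.69 + 2.685 = 23.375.
16.17 < 16.215 → outlier.
26.41 > 23.375 → outlier.
27.16 > 23.375 → outlier.
All remaining values lie within [16.215, 23.375].

16.17, 26.41, 27.16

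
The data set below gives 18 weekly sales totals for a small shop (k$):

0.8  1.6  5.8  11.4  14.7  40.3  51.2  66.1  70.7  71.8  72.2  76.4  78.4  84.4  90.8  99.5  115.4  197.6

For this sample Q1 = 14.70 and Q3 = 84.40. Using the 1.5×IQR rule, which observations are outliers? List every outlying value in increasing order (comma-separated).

197.6

IQR = Q3 − Q1 = 84.40 − 14.70 = 69.70.
Lower fence = Q1 − 1.5·IQR = 14.70 − 104.55 = -89.85.
Upper fence = Q3 + 1.5·IQR = 84.40 + 104.55 = 188.95.
197.6 > 188.95 → outlier.
All remaining values lie within [-89.85, 188.95].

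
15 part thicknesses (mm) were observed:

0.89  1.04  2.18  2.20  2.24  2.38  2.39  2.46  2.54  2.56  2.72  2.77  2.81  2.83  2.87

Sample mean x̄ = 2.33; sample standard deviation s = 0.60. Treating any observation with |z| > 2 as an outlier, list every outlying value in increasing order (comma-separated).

Cutoffs at x̄ ± 2s: 2.33 ± 2·0.60 = [1.13, 3.53].
0.89: z = -2.40, |z| > 2 → outlier.
1.04: z = -2.15, |z| > 2 → outlier.
Every other value lies within [1.13, 3.53].

0.89, 1.04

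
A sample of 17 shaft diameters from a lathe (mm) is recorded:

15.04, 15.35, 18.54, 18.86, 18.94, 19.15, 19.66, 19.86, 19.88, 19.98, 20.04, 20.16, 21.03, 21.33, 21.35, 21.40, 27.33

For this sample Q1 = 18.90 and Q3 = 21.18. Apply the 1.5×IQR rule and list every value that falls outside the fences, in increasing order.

IQR = Q3 − Q1 = 21.18 − 18.90 = 2.28.
Lower fence = Q1 − 1.5·IQR = 18.90 − 3.42 = 15.48.
Upper fence = Q3 + 1.5·IQR = 21.18 + 3.42 = 24.60.
15.04 < 15.48 → outlier.
15.35 < 15.48 → outlier.
27.33 > 24.60 → outlier.
All remaining values lie within [15.48, 24.60].

15.04, 15.35, 27.33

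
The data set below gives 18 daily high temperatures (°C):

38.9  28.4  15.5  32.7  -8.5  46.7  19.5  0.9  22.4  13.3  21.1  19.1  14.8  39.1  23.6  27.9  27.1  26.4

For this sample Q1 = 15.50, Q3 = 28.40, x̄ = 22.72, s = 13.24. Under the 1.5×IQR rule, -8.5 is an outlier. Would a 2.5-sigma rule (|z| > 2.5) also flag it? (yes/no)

z = (-8.5 − 22.72) / 13.24 = -2.36.
|z| = 2.36 ≤ 2.5.

no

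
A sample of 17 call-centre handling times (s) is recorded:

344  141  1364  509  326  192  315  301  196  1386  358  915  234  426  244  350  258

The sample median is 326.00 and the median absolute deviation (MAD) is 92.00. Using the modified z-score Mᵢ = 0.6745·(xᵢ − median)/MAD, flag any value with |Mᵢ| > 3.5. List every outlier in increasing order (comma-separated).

|Mᵢ| > 3.5 ⇔ |xᵢ − 326.00| > 3.5·92.00/0.6745 = 477.39.
So outliers lie outside [-151.39, 803.39].
915: M = 4.32 → outlier.
1364: M = 7.61 → outlier.
1386: M = 7.77 → outlier.

915, 1364, 1386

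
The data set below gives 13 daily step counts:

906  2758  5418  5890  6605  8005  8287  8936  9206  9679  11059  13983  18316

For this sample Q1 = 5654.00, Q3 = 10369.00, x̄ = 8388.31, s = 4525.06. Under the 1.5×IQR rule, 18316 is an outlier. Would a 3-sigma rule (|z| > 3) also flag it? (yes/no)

no

z = (18316 − 8388.31) / 4525.06 = 2.19.
|z| = 2.19 ≤ 3.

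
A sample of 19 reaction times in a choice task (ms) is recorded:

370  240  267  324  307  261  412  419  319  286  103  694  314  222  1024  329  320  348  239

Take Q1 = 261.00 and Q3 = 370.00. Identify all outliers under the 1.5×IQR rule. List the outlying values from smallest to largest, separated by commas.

694, 1024

IQR = Q3 − Q1 = 370.00 − 261.00 = 109.00.
Lower fence = Q1 − 1.5·IQR = 261.00 − 163.50 = 97.50.
Upper fence = Q3 + 1.5·IQR = 370.00 + 163.50 = 533.50.
694 > 533.50 → outlier.
1024 > 533.50 → outlier.
All remaining values lie within [97.50, 533.50].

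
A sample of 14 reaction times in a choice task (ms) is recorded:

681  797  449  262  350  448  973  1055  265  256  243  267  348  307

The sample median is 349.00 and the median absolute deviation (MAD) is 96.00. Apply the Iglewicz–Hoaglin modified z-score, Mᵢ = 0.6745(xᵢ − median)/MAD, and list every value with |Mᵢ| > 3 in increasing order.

797, 973, 1055

|Mᵢ| > 3 ⇔ |xᵢ − 349.00| > 3·96.00/0.6745 = 426.98.
So outliers lie outside [-77.98, 775.98].
797: M = 3.15 → outlier.
973: M = 4.38 → outlier.
1055: M = 4.96 → outlier.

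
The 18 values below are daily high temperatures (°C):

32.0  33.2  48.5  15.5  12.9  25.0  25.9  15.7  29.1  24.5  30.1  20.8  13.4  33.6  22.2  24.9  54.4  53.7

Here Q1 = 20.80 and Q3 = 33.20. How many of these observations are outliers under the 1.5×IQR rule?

2

IQR = 12.40; fences at 20.80 − 18.60 = 2.20 and 33.20 + 18.60 = 51.80.
Outside the cutoffs: 53.7, 54.4.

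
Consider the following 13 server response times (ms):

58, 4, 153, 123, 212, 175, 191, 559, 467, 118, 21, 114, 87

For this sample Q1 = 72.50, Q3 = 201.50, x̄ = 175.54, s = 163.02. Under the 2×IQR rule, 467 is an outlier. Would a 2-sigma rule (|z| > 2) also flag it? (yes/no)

no

z = (467 − 175.54) / 163.02 = 1.79.
|z| = 1.79 ≤ 2.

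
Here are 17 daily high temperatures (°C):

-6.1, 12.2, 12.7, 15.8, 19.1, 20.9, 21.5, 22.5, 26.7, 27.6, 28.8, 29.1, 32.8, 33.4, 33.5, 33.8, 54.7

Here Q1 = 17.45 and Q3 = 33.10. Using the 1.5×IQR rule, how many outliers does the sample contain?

1

IQR = 15.65; fences at 17.45 − 23.475 = -6.025 and 33.10 + 23.475 = 56.575.
Outside the cutoffs: -6.1.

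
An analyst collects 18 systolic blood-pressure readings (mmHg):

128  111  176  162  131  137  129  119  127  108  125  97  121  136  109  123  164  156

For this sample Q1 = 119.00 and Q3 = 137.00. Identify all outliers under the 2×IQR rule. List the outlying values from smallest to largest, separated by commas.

176

IQR = Q3 − Q1 = 137.00 − 119.00 = 18.00.
Lower fence = Q1 − 2·IQR = 119.00 − 36.00 = 83.00.
Upper fence = Q3 + 2·IQR = 137.00 + 36.00 = 173.00.
176 > 173.00 → outlier.
All remaining values lie within [83.00, 173.00].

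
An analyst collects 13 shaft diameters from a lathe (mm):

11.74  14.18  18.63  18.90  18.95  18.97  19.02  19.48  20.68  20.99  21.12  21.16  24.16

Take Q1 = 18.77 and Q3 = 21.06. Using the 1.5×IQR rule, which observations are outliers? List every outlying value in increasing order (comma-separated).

IQR = Q3 − Q1 = 21.06 − 18.77 = 2.29.
Lower fence = Q1 − 1.5·IQR = 18.77 − 3.435 = 15.335.
Upper fence = Q3 + 1.5·IQR = 21.06 + 3.435 = 24.495.
11.74 < 15.335 → outlier.
14.18 < 15.335 → outlier.
All remaining values lie within [15.335, 24.495].

11.74, 14.18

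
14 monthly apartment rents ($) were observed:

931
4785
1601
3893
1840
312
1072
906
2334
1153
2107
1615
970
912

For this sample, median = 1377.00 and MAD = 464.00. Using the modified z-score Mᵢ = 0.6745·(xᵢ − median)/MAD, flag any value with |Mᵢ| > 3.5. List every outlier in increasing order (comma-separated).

|Mᵢ| > 3.5 ⇔ |xᵢ − 1377.00| > 3.5·464.00/0.6745 = 2407.71.
So outliers lie outside [-1030.71, 3784.71].
3893: M = 3.66 → outlier.
4785: M = 4.95 → outlier.

3893, 4785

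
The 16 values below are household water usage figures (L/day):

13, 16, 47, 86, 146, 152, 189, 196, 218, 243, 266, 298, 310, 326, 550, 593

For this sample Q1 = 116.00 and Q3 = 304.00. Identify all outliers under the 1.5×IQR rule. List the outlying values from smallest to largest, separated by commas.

593

IQR = Q3 − Q1 = 304.00 − 116.00 = 188.00.
Lower fence = Q1 − 1.5·IQR = 116.00 − 282.00 = -166.00.
Upper fence = Q3 + 1.5·IQR = 304.00 + 282.00 = 586.00.
593 > 586.00 → outlier.
All remaining values lie within [-166.00, 586.00].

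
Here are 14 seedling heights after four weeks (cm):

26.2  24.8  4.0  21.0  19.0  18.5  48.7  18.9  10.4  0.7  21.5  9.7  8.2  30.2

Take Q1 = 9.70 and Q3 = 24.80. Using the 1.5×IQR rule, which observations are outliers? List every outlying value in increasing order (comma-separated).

48.7

IQR = Q3 − Q1 = 24.80 − 9.70 = 15.10.
Lower fence = Q1 − 1.5·IQR = 9.70 − 22.65 = -12.95.
Upper fence = Q3 + 1.5·IQR = 24.80 + 22.65 = 47.45.
48.7 > 47.45 → outlier.
All remaining values lie within [-12.95, 47.45].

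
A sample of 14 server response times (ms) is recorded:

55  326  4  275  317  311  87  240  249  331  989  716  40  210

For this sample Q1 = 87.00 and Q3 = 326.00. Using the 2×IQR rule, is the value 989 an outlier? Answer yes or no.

yes

IQR = Q3 − Q1 = 326.00 − 87.00 = 239.00.
Lower fence = Q1 − 2·IQR = 87.00 − 478.00 = -391.00.
Upper fence = Q3 + 2·IQR = 326.00 + 478.00 = 804.00.
989 lies above the upper fence.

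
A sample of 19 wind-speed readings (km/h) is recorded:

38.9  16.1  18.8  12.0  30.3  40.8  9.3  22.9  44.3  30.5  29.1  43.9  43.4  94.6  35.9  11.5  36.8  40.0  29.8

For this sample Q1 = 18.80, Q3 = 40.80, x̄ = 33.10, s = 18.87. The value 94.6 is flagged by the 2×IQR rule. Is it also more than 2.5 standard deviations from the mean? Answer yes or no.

yes

z = (94.6 − 33.10) / 18.87 = 3.26.
|z| = 3.26 > 2.5.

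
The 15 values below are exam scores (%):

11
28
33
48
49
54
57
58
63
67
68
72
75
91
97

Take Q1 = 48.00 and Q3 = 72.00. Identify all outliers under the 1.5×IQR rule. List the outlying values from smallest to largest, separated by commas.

IQR = Q3 − Q1 = 72.00 − 48.00 = 24.00.
Lower fence = Q1 − 1.5·IQR = 48.00 − 36.00 = 12.00.
Upper fence = Q3 + 1.5·IQR = 72.00 + 36.00 = 108.00.
11 < 12.00 → outlier.
All remaining values lie within [12.00, 108.00].

11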